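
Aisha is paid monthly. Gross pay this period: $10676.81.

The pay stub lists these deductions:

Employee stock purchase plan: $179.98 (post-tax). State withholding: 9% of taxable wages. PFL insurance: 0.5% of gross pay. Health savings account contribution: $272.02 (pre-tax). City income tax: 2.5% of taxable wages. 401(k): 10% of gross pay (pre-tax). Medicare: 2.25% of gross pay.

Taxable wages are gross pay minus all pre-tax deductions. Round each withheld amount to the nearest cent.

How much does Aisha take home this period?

$7789.75

401(k): $10676.81 × 0.1 = $1067.68
Health savings account contribution: $272.02
Pre-tax total = $1067.68 + $272.02 = $1339.70
Taxable wages = $10676.81 − $1339.70 = $9337.11
City income tax: $9337.11 × 0.025 = $233.43
State withholding: $9337.11 × 0.09 = $840.34
PFL insurance: $10676.81 × 0.005 = $53.38
Medicare: $10676.81 × 0.0225 = $240.23
Employee stock purchase plan: $179.98
Total deductions = $1067.68 + $272.02 + $233.43 + $840.34 + $53.38 + $240.23 + $179.98 = $2887.06
Net pay = $10676.81 − $2887.06 = $7789.75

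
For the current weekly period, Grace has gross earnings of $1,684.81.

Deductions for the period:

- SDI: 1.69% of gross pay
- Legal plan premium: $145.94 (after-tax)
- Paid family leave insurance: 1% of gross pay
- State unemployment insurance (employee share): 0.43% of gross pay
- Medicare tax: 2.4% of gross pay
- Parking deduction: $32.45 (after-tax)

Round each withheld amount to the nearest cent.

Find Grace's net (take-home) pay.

State unemployment insurance (employee share): $1,684.81 × 0.0043 = $7.24
Paid family leave insurance: $1,684.81 × 0.01 = $16.85
Medicare tax: $1,684.81 × 0.024 = $40.44
SDI: $1,684.81 × 0.0169 = $28.47
Parking deduction: $32.45
Legal plan premium: $145.94
Total deductions = $7.24 + $16.85 + $40.44 + $28.47 + $32.45 + $145.94 = $271.39
Net pay = $1,684.81 − $271.39 = $1,413.42

$1,413.42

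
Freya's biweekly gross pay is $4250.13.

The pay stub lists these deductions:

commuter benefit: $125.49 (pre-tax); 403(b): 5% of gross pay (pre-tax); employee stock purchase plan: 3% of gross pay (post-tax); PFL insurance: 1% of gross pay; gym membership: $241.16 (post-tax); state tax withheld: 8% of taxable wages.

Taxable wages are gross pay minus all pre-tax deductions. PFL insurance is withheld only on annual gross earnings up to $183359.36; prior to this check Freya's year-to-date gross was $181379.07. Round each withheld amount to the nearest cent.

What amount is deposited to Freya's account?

$3210.70

403(b): $4250.13 × 0.05 = $212.51
Commuter benefit: $125.49
Pre-tax total = $212.51 + $125.49 = $338.00
Taxable wages = $4250.13 − $338.00 = $3912.13
State tax withheld: $3912.13 × 0.08 = $312.97
PFL insurance: only $183359.36 − $181379.07 = $1980.29 of this check is subject → $1980.29 × 0.01 = $19.80
Employee stock purchase plan: $4250.13 × 0.03 = $127.50
Gym membership: $241.16
Total deductions = $212.51 + $125.49 + $312.97 + $19.80 + $127.50 + $241.16 = $1039.43
Net pay = $4250.13 − $1039.43 = $3210.70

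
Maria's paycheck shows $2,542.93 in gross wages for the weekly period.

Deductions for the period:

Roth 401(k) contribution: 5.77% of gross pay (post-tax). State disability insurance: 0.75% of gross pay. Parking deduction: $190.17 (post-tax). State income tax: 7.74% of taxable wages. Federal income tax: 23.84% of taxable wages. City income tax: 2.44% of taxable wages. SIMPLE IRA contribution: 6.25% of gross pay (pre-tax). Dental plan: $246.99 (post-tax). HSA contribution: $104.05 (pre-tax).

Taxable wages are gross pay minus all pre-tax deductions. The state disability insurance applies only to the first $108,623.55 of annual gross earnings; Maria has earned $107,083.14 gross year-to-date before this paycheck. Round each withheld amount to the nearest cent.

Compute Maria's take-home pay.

HSA contribution: $104.05
SIMPLE IRA contribution: $2,542.93 × 0.0625 = $158.93
Pre-tax total = $104.05 + $158.93 = $262.98
Taxable wages = $2,542.93 − $262.98 = $2,279.95
Federal income tax: $2,279.95 × 0.2384 = $543.54
State income tax: $2,279.95 × 0.0774 = $176.47
City income tax: $2,279.95 × 0.0244 = $55.63
State disability insurance: only $108,623.55 − $107,083.14 = $1,540.41 of this check is subject → $1,540.41 × 0.0075 = $11.55
Parking deduction: $190.17
Dental plan: $246.99
Roth 401(k) contribution: $2,542.93 × 0.0577 = $146.73
Total deductions = $104.05 + $158.93 + $543.54 + $176.47 + $55.63 + $11.55 + $190.17 + $246.99 + $146.73 = $1,634.06
Net pay = $2,542.93 − $1,634.06 = $908.87

$908.87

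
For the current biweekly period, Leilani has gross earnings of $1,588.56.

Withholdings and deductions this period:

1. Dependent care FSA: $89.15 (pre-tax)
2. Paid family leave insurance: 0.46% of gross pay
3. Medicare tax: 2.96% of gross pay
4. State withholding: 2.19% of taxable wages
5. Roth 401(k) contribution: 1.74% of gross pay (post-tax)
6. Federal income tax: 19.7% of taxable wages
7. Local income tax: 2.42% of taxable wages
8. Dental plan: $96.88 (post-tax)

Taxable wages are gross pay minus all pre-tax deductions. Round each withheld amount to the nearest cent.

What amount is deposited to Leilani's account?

$956.05

Dependent care FSA: $89.15
Taxable wages = $1,588.56 − $89.15 = $1,499.41
State withholding: $1,499.41 × 0.0219 = $32.84
Local income tax: $1,499.41 × 0.0242 = $36.29
Federal income tax: $1,499.41 × 0.197 = $295.38
Paid family leave insurance: $1,588.56 × 0.0046 = $7.31
Medicare tax: $1,588.56 × 0.0296 = $47.02
Roth 401(k) contribution: $1,588.56 × 0.0174 = $27.64
Dental plan: $96.88
Total deductions = $89.15 + $32.84 + $36.29 + $295.38 + $7.31 + $47.02 + $27.64 + $96.88 = $632.51
Net pay = $1,588.56 − $632.51 = $956.05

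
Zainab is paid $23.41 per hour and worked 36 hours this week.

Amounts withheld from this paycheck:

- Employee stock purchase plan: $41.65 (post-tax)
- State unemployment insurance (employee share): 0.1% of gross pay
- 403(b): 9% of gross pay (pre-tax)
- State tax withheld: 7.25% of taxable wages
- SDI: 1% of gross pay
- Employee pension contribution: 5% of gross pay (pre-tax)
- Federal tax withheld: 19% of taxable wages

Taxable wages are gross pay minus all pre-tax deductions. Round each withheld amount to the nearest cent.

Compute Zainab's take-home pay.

$483.59

Gross pay: 36 × $23.41 = $842.76
403(b): $842.76 × 0.09 = $75.85
Employee pension contribution: $842.76 × 0.05 = $42.14
Pre-tax total = $75.85 + $42.14 = $117.99
Taxable wages = $842.76 − $117.99 = $724.77
State tax withheld: $724.77 × 0.0725 = $52.55
Federal tax withheld: $724.77 × 0.19 = $137.71
SDI: $842.76 × 0.01 = $8.43
State unemployment insurance (employee share): $842.76 × 0.001 = $0.84
Employee stock purchase plan: $41.65
Total deductions = $75.85 + $42.14 + $52.55 + $137.71 + $8.43 + $0.84 + $41.65 = $359.17
Net pay = $842.76 − $359.17 = $483.59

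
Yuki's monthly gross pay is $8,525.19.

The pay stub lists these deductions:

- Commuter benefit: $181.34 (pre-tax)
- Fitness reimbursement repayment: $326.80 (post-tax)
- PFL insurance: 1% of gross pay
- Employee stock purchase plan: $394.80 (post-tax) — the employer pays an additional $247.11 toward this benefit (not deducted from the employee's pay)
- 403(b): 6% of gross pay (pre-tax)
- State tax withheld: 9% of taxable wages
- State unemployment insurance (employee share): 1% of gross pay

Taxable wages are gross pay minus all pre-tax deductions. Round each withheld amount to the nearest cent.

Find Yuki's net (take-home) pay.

$6,235.33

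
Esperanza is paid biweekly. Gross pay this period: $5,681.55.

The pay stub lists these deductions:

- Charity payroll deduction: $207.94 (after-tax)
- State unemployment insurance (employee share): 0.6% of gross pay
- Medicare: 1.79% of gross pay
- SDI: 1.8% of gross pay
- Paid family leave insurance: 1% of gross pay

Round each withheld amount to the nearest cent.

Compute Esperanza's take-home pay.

$5,178.73

Paid family leave insurance: $5,681.55 × 0.01 = $56.82
State unemployment insurance (employee share): $5,681.55 × 0.006 = $34.09
Medicare: $5,681.55 × 0.0179 = $101.70
SDI: $5,681.55 × 0.018 = $102.27
Charity payroll deduction: $207.94
Total deductions = $56.82 + $34.09 + $101.70 + $102.27 + $207.94 = $502.82
Net pay = $5,681.55 − $502.82 = $5,178.73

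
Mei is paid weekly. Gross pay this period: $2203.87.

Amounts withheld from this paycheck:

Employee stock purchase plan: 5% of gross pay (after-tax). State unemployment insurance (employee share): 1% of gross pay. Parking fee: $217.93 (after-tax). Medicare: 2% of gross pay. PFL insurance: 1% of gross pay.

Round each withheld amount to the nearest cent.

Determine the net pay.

$1787.59

Medicare: $2203.87 × 0.02 = $44.08
State unemployment insurance (employee share): $2203.87 × 0.01 = $22.04
PFL insurance: $2203.87 × 0.01 = $22.04
Employee stock purchase plan: $2203.87 × 0.05 = $110.19
Parking fee: $217.93
Total deductions = $44.08 + $22.04 + $22.04 + $110.19 + $217.93 = $416.28
Net pay = $2203.87 − $416.28 = $1787.59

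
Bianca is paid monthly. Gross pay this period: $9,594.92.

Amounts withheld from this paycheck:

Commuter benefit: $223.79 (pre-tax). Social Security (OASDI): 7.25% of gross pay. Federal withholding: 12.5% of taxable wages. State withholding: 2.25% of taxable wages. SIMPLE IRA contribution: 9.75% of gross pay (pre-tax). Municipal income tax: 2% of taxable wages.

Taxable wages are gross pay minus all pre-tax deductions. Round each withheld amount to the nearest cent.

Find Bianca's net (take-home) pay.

SIMPLE IRA contribution: $9,594.92 × 0.0975 = $935.50
Commuter benefit: $223.79
Pre-tax total = $935.50 + $223.79 = $1,159.29
Taxable wages = $9,594.92 − $1,159.29 = $8,435.63
State withholding: $8,435.63 × 0.0225 = $189.80
Municipal income tax: $8,435.63 × 0.02 = $168.71
Federal withholding: $8,435.63 × 0.125 = $1,054.45
Social Security (OASDI): $9,594.92 × 0.0725 = $695.63
Total deductions = $935.50 + $223.79 + $189.80 + $168.71 + $1,054.45 + $695.63 = $3,267.88
Net pay = $9,594.92 − $3,267.88 = $6,327.04

$6,327.04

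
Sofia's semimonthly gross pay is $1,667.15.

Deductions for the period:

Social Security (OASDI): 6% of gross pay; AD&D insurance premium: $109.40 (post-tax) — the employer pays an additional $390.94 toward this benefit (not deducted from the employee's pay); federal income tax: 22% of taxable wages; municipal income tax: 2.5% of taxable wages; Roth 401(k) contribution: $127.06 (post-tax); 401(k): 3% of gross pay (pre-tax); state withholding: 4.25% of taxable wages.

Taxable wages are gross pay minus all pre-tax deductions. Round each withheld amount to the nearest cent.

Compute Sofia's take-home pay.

401(k): $1,667.15 × 0.03 = $50.01
Taxable wages = $1,667.15 − $50.01 = $1,617.14
State withholding: $1,617.14 × 0.0425 = $68.73
Municipal income tax: $1,617.14 × 0.025 = $40.43
Federal income tax: $1,617.14 × 0.22 = $355.77
Social Security (OASDI): $1,667.15 × 0.06 = $100.03
AD&D insurance premium: $109.40
Roth 401(k) contribution: $127.06
(Employer's $390.94 toward AD&D insurance premium is not withheld from the employee.)
Total deductions = $50.01 + $68.73 + $40.43 + $355.77 + $100.03 + $109.40 + $127.06 = $851.43
Net pay = $1,667.15 − $851.43 = $815.72

$815.72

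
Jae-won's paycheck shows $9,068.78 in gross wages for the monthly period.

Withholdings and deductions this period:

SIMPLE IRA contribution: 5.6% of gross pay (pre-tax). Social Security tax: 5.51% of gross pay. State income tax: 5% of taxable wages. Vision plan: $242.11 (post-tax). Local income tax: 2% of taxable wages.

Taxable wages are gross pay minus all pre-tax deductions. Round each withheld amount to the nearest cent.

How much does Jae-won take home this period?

SIMPLE IRA contribution: $9,068.78 × 0.056 = $507.85
Taxable wages = $9,068.78 − $507.85 = $8,560.93
Local income tax: $8,560.93 × 0.02 = $171.22
State income tax: $8,560.93 × 0.05 = $428.05
Social Security tax: $9,068.78 × 0.0551 = $499.69
Vision plan: $242.11
Total deductions = $507.85 + $171.22 + $428.05 + $499.69 + $242.11 = $1,848.92
Net pay = $9,068.78 − $1,848.92 = $7,219.86

$7,219.86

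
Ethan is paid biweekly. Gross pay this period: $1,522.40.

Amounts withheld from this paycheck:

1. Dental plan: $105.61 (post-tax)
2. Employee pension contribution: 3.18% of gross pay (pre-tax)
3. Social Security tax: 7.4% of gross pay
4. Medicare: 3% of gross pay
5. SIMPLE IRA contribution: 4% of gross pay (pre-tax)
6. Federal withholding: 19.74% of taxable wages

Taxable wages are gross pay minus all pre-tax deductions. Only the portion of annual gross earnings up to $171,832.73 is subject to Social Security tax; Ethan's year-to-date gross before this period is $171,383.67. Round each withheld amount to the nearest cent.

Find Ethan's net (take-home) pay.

$949.64

Employee pension contribution: $1,522.40 × 0.0318 = $48.41
SIMPLE IRA contribution: $1,522.40 × 0.04 = $60.90
Pre-tax total = $48.41 + $60.90 = $109.31
Taxable wages = $1,522.40 − $109.31 = $1,413.09
Federal withholding: $1,413.09 × 0.1974 = $278.94
Social Security tax: only $171,832.73 − $171,383.67 = $449.06 of this check is subject → $449.06 × 0.074 = $33.23
Medicare: $1,522.40 × 0.03 = $45.67
Dental plan: $105.61
Total deductions = $48.41 + $60.90 + $278.94 + $33.23 + $45.67 + $105.61 = $572.76
Net pay = $1,522.40 − $572.76 = $949.64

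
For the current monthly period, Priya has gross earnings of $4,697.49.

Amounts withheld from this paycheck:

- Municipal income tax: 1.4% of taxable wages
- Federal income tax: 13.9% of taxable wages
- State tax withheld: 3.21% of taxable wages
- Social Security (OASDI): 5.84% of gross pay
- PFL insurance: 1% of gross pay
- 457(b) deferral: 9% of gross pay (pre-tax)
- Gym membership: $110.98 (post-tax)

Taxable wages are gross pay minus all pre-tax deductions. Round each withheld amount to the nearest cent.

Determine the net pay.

457(b) deferral: $4,697.49 × 0.09 = $422.77
Taxable wages = $4,697.49 − $422.77 = $4,274.72
Municipal income tax: $4,274.72 × 0.014 = $59.85
State tax withheld: $4,274.72 × 0.0321 = $137.22
Federal income tax: $4,274.72 × 0.139 = $594.19
PFL insurance: $4,697.49 × 0.01 = $46.97
Social Security (OASDI): $4,697.49 × 0.0584 = $274.33
Gym membership: $110.98
Total deductions = $422.77 + $59.85 + $137.22 + $594.19 + $46.97 + $274.33 + $110.98 = $1,646.31
Net pay = $4,697.49 − $1,646.31 = $3,051.18

$3,051.18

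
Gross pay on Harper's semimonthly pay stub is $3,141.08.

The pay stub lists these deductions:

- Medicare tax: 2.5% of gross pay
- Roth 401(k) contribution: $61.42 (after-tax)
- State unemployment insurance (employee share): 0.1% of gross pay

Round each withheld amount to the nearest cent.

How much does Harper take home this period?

$2,997.99

Medicare tax: $3,141.08 × 0.025 = $78.53
State unemployment insurance (employee share): $3,141.08 × 0.001 = $3.14
Roth 401(k) contribution: $61.42
Total deductions = $78.53 + $3.14 + $61.42 = $143.09
Net pay = $3,141.08 − $143.09 = $2,997.99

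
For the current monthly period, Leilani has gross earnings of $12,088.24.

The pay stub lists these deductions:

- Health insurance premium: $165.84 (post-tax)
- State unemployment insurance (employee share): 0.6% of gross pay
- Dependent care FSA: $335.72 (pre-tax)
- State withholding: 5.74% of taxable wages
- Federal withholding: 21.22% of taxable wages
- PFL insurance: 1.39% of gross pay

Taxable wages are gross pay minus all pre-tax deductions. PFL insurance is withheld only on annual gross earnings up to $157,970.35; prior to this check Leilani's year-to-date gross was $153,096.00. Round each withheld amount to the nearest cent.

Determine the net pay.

$8,277.93

Dependent care FSA: $335.72
Taxable wages = $12,088.24 − $335.72 = $11,752.52
State withholding: $11,752.52 × 0.0574 = $674.59
Federal withholding: $11,752.52 × 0.2122 = $2,493.88
State unemployment insurance (employee share): $12,088.24 × 0.006 = $72.53
PFL insurance: only $157,970.35 − $153,096.00 = $4,874.35 of this check is subject → $4,874.35 × 0.0139 = $67.75
Health insurance premium: $165.84
Total deductions = $335.72 + $674.59 + $2,493.88 + $72.53 + $67.75 + $165.84 = $3,810.31
Net pay = $12,088.24 − $3,810.31 = $8,277.93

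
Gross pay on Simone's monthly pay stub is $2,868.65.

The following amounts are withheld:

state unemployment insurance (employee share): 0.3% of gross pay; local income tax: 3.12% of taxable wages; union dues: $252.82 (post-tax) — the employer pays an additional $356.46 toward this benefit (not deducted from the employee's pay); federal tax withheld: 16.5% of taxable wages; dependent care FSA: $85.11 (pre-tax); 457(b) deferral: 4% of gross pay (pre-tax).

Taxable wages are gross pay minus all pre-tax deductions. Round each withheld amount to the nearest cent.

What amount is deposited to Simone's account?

Dependent care FSA: $85.11
457(b) deferral: $2,868.65 × 0.04 = $114.75
Pre-tax total = $85.11 + $114.75 = $199.86
Taxable wages = $2,868.65 − $199.86 = $2,668.79
Federal tax withheld: $2,668.79 × 0.165 = $440.35
Local income tax: $2,668.79 × 0.0312 = $83.27
State unemployment insurance (employee share): $2,868.65 × 0.003 = $8.61
Union dues: $252.82
(Employer's $356.46 toward union dues is not withheld from the employee.)
Total deductions = $85.11 + $114.75 + $440.35 + $83.27 + $8.61 + $252.82 = $984.91
Net pay = $2,868.65 − $984.91 = $1,883.74

$1,883.74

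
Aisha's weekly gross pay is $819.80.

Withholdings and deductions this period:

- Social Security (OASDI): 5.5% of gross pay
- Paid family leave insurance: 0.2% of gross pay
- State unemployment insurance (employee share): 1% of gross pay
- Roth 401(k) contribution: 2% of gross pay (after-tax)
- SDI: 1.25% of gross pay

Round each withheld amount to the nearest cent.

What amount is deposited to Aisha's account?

$738.22

State unemployment insurance (employee share): $819.80 × 0.01 = $8.20
Paid family leave insurance: $819.80 × 0.002 = $1.64
SDI: $819.80 × 0.0125 = $10.25
Social Security (OASDI): $819.80 × 0.055 = $45.09
Roth 401(k) contribution: $819.80 × 0.02 = $16.40
Total deductions = $8.20 + $1.64 + $10.25 + $45.09 + $16.40 = $81.58
Net pay = $819.80 − $81.58 = $738.22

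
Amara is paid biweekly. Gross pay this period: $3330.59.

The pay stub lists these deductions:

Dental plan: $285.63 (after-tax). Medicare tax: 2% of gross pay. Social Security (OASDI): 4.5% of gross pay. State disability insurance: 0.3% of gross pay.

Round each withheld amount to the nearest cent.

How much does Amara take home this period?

State disability insurance: $3330.59 × 0.003 = $9.99
Social Security (OASDI): $3330.59 × 0.045 = $149.88
Medicare tax: $3330.59 × 0.02 = $66.61
Dental plan: $285.63
Total deductions = $9.99 + $149.88 + $66.61 + $285.63 = $512.11
Net pay = $3330.59 − $512.11 = $2818.48

$2818.48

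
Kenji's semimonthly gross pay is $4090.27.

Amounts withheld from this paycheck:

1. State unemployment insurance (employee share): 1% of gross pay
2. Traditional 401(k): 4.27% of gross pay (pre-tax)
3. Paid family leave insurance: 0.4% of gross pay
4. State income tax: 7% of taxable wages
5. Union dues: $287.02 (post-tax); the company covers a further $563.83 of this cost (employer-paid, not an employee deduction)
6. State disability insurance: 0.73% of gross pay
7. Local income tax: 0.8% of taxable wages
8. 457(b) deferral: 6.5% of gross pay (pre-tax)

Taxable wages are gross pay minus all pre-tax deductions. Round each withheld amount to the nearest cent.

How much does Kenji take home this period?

$2990.93

Traditional 401(k): $4090.27 × 0.0427 = $174.65
457(b) deferral: $4090.27 × 0.065 = $265.87
Pre-tax total = $174.65 + $265.87 = $440.52
Taxable wages = $4090.27 − $440.52 = $3649.75
Local income tax: $3649.75 × 0.008 = $29.20
State income tax: $3649.75 × 0.07 = $255.48
Paid family leave insurance: $4090.27 × 0.004 = $16.36
State unemployment insurance (employee share): $4090.27 × 0.01 = $40.90
State disability insurance: $4090.27 × 0.0073 = $29.86
Union dues: $287.02
(Employer's $563.83 toward union dues is not withheld from the employee.)
Total deductions = $174.65 + $265.87 + $29.20 + $255.48 + $16.36 + $40.90 + $29.86 + $287.02 = $1099.34
Net pay = $4090.27 − $1099.34 = $2990.93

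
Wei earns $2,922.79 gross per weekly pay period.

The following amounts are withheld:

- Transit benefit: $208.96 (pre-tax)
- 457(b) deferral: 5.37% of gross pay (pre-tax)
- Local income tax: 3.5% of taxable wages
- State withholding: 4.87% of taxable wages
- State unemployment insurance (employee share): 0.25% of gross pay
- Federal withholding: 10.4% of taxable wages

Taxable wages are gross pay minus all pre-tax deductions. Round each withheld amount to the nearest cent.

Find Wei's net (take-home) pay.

$2,069.64

457(b) deferral: $2,922.79 × 0.0537 = $156.95
Transit benefit: $208.96
Pre-tax total = $156.95 + $208.96 = $365.91
Taxable wages = $2,922.79 − $365.91 = $2,556.88
State withholding: $2,556.88 × 0.0487 = $124.52
Federal withholding: $2,556.88 × 0.104 = $265.92
Local income tax: $2,556.88 × 0.035 = $89.49
State unemployment insurance (employee share): $2,922.79 × 0.0025 = $7.31
Total deductions = $156.95 + $208.96 + $124.52 + $265.92 + $89.49 + $7.31 = $853.15
Net pay = $2,922.79 − $853.15 = $2,069.64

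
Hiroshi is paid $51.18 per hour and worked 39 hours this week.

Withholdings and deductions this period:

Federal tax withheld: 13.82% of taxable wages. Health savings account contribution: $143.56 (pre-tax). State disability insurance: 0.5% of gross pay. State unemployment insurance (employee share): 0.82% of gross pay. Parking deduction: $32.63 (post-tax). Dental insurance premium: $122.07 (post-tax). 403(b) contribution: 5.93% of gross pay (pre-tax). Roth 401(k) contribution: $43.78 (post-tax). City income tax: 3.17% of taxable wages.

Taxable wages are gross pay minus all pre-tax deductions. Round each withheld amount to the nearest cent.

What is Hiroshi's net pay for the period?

Gross pay: 39 × $51.18 = $1,996.02
403(b) contribution: $1,996.02 × 0.0593 = $118.36
Health savings account contribution: $143.56
Pre-tax total = $118.36 + $143.56 = $261.92
Taxable wages = $1,996.02 − $261.92 = $1,734.10
City income tax: $1,734.10 × 0.0317 = $54.97
Federal tax withheld: $1,734.10 × 0.1382 = $239.65
State unemployment insurance (employee share): $1,996.02 × 0.0082 = $16.37
State disability insurance: $1,996.02 × 0.005 = $9.98
Parking deduction: $32.63
Roth 401(k) contribution: $43.78
Dental insurance premium: $122.07
Total deductions = $118.36 + $143.56 + $54.97 + $239.65 + $16.37 + $9.98 + $32.63 + $43.78 + $122.07 = $781.37
Net pay = $1,996.02 − $781.37 = $1,214.65

$1,214.65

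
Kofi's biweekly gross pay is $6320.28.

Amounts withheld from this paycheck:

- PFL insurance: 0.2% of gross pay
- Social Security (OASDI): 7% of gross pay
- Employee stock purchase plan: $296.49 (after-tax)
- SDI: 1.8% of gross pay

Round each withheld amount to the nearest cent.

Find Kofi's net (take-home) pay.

SDI: $6320.28 × 0.018 = $113.77
Social Security (OASDI): $6320.28 × 0.07 = $442.42
PFL insurance: $6320.28 × 0.002 = $12.64
Employee stock purchase plan: $296.49
Total deductions = $113.77 + $442.42 + $12.64 + $296.49 = $865.32
Net pay = $6320.28 − $865.32 = $5454.96

$5454.96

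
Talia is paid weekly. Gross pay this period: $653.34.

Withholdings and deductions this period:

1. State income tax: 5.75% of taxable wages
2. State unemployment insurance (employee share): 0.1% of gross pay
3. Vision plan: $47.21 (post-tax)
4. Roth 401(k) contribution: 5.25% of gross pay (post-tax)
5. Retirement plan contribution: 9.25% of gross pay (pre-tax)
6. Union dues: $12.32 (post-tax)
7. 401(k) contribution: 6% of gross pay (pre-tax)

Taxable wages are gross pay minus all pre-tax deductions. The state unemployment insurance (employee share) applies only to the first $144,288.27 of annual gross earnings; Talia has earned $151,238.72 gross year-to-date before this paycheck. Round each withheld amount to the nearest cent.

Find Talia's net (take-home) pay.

$428.04

Retirement plan contribution: $653.34 × 0.0925 = $60.43
401(k) contribution: $653.34 × 0.06 = $39.20
Pre-tax total = $60.43 + $39.20 = $99.63
Taxable wages = $653.34 − $99.63 = $553.71
State income tax: $553.71 × 0.0575 = $31.84
State unemployment insurance (employee share): annual cap $144,288.27 already reached (YTD $151,238.72), so $0.00
Roth 401(k) contribution: $653.34 × 0.0525 = $34.30
Vision plan: $47.21
Union dues: $12.32
Total deductions = $60.43 + $39.20 + $31.84 + $0.00 + $34.30 + $47.21 + $12.32 = $225.30
Net pay = $653.34 − $225.30 = $428.04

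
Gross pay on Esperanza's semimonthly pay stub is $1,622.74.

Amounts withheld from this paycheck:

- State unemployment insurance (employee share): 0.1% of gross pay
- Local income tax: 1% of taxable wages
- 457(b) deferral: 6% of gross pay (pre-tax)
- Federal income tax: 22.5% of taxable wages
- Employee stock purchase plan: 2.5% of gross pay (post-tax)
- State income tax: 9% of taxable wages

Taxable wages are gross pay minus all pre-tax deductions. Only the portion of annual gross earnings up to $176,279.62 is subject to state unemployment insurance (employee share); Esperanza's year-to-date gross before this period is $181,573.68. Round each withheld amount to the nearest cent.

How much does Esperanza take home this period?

457(b) deferral: $1,622.74 × 0.06 = $97.36
Taxable wages = $1,622.74 − $97.36 = $1,525.38
State income tax: $1,525.38 × 0.09 = $137.28
Local income tax: $1,525.38 × 0.01 = $15.25
Federal income tax: $1,525.38 × 0.225 = $343.21
State unemployment insurance (employee share): annual cap $176,279.62 already reached (YTD $181,573.68), so $0.00
Employee stock purchase plan: $1,622.74 × 0.025 = $40.57
Total deductions = $97.36 + $137.28 + $15.25 + $343.21 + $0.00 + $40.57 = $633.67
Net pay = $1,622.74 − $633.67 = $989.07

$989.07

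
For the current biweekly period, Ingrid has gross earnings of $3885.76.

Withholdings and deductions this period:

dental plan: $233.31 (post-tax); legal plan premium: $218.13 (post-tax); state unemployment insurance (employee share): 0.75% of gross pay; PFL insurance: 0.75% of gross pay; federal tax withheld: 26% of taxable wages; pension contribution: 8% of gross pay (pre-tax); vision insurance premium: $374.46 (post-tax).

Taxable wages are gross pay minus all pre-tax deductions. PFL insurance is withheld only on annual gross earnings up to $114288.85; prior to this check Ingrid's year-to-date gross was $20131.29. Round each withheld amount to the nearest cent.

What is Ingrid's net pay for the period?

$1761.25

Pension contribution: $3885.76 × 0.08 = $310.86
Taxable wages = $3885.76 − $310.86 = $3574.90
Federal tax withheld: $3574.90 × 0.26 = $929.47
State unemployment insurance (employee share): $3885.76 × 0.0075 = $29.14
PFL insurance: cap not yet reached, full $3885.76 is subject → $3885.76 × 0.0075 = $29.14
Dental plan: $233.31
Vision insurance premium: $374.46
Legal plan premium: $218.13
Total deductions = $310.86 + $929.47 + $29.14 + $29.14 + $233.31 + $374.46 + $218.13 = $2124.51
Net pay = $3885.76 − $2124.51 = $1761.25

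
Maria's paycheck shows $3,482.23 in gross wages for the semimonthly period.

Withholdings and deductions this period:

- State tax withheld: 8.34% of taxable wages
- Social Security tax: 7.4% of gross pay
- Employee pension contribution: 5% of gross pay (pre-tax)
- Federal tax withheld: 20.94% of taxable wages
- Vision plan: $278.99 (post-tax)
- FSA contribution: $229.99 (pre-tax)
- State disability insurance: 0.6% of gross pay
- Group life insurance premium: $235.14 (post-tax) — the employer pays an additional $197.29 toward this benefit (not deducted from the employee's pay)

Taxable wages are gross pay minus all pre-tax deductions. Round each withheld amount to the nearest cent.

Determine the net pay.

$1,384.14

FSA contribution: $229.99
Employee pension contribution: $3,482.23 × 0.05 = $174.11
Pre-tax total = $229.99 + $174.11 = $404.10
Taxable wages = $3,482.23 − $404.10 = $3,078.13
State tax withheld: $3,078.13 × 0.0834 = $256.72
Federal tax withheld: $3,078.13 × 0.2094 = $644.56
State disability insurance: $3,482.23 × 0.006 = $20.89
Social Security tax: $3,482.23 × 0.074 = $257.69
Vision plan: $278.99
Group life insurance premium: $235.14
(Employer's $197.29 toward group life insurance premium is not withheld from the employee.)
Total deductions = $229.99 + $174.11 + $256.72 + $644.56 + $20.89 + $257.69 + $278.99 + $235.14 = $2,098.09
Net pay = $3,482.23 − $2,098.09 = $1,384.14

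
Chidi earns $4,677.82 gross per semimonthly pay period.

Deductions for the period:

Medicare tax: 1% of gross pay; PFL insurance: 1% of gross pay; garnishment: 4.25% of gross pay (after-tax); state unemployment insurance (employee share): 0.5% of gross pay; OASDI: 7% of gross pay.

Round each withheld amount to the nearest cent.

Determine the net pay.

$4,034.61

OASDI: $4,677.82 × 0.07 = $327.45
State unemployment insurance (employee share): $4,677.82 × 0.005 = $23.39
Medicare tax: $4,677.82 × 0.01 = $46.78
PFL insurance: $4,677.82 × 0.01 = $46.78
Garnishment: $4,677.82 × 0.0425 = $198.81
Total deductions = $327.45 + $23.39 + $46.78 + $46.78 + $198.81 = $643.21
Net pay = $4,677.82 − $643.21 = $4,034.61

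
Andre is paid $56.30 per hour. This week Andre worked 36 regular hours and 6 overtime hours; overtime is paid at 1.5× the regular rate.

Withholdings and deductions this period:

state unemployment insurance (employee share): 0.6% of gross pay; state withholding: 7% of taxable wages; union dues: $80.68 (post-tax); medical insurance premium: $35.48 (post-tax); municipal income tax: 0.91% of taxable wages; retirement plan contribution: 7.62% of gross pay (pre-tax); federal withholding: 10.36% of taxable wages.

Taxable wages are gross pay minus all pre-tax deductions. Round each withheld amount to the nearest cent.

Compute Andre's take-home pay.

$1,781.49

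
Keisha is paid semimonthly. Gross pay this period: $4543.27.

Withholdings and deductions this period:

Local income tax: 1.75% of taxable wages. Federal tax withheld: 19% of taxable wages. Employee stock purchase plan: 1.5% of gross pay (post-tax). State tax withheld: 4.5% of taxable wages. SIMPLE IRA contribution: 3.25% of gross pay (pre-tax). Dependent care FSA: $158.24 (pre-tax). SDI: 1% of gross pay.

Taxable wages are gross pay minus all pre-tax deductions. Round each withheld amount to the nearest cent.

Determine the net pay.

SIMPLE IRA contribution: $4543.27 × 0.0325 = $147.66
Dependent care FSA: $158.24
Pre-tax total = $147.66 + $158.24 = $305.90
Taxable wages = $4543.27 − $305.90 = $4237.37
State tax withheld: $4237.37 × 0.045 = $190.68
Federal tax withheld: $4237.37 × 0.19 = $805.10
Local income tax: $4237.37 × 0.0175 = $74.15
SDI: $4543.27 × 0.01 = $45.43
Employee stock purchase plan: $4543.27 × 0.015 = $68.15
Total deductions = $147.66 + $158.24 + $190.68 + $805.10 + $74.15 + $45.43 + $68.15 = $1489.41
Net pay = $4543.27 − $1489.41 = $3053.86

$3053.86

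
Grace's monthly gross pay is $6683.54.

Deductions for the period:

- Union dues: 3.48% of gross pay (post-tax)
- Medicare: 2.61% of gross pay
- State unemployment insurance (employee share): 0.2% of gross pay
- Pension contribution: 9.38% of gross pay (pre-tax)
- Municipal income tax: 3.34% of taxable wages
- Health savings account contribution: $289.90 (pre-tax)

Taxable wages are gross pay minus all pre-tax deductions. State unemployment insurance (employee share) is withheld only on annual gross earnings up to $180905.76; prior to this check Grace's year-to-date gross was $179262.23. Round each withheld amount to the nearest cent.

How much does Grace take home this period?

$5163.79

Pension contribution: $6683.54 × 0.0938 = $626.92
Health savings account contribution: $289.90
Pre-tax total = $626.92 + $289.90 = $916.82
Taxable wages = $6683.54 − $916.82 = $5766.72
Municipal income tax: $5766.72 × 0.0334 = $192.61
Medicare: $6683.54 × 0.0261 = $174.44
State unemployment insurance (employee share): only $180905.76 − $179262.23 = $1643.53 of this check is subject → $1643.53 × 0.002 = $3.29
Union dues: $6683.54 × 0.0348 = $232.59
Total deductions = $626.92 + $289.90 + $192.61 + $174.44 + $3.29 + $232.59 = $1519.75
Net pay = $6683.54 − $1519.75 = $5163.79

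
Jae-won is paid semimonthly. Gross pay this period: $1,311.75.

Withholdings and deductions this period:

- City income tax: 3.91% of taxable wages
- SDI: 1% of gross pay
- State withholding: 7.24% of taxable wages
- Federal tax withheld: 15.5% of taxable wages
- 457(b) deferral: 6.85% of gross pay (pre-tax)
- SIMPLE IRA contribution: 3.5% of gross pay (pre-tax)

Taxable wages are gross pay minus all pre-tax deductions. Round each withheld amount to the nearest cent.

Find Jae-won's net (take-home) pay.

$849.47

SIMPLE IRA contribution: $1,311.75 × 0.035 = $45.91
457(b) deferral: $1,311.75 × 0.0685 = $89.85
Pre-tax total = $45.91 + $89.85 = $135.76
Taxable wages = $1,311.75 − $135.76 = $1,175.99
Federal tax withheld: $1,175.99 × 0.155 = $182.28
City income tax: $1,175.99 × 0.0391 = $45.98
State withholding: $1,175.99 × 0.0724 = $85.14
SDI: $1,311.75 × 0.01 = $13.12
Total deductions = $45.91 + $89.85 + $182.28 + $45.98 + $85.14 + $13.12 = $462.28
Net pay = $1,311.75 − $462.28 = $849.47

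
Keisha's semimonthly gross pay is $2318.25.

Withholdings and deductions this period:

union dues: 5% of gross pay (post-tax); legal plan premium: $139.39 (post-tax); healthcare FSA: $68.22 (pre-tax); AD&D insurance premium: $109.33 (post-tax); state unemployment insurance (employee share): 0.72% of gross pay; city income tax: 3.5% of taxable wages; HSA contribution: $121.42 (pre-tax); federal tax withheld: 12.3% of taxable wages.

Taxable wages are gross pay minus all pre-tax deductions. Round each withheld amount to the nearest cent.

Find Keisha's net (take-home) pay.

Healthcare FSA: $68.22
HSA contribution: $121.42
Pre-tax total = $68.22 + $121.42 = $189.64
Taxable wages = $2318.25 − $189.64 = $2128.61
City income tax: $2128.61 × 0.035 = $74.50
Federal tax withheld: $2128.61 × 0.123 = $261.82
State unemployment insurance (employee share): $2318.25 × 0.0072 = $16.69
AD&D insurance premium: $109.33
Union dues: $2318.25 × 0.05 = $115.91
Legal plan premium: $139.39
Total deductions = $68.22 + $121.42 + $74.50 + $261.82 + $16.69 + $109.33 + $115.91 + $139.39 = $907.28
Net pay = $2318.25 − $907.28 = $1410.97

$1410.97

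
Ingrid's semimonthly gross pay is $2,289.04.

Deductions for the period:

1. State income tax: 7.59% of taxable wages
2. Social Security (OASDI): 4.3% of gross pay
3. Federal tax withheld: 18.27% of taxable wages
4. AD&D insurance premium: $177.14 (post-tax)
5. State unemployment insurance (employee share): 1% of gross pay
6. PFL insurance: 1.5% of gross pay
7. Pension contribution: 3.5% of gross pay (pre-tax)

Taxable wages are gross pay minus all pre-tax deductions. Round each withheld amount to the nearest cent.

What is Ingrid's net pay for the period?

$1,304.89

Pension contribution: $2,289.04 × 0.035 = $80.12
Taxable wages = $2,289.04 − $80.12 = $2,208.92
Federal tax withheld: $2,208.92 × 0.1827 = $403.57
State income tax: $2,208.92 × 0.0759 = $167.66
State unemployment insurance (employee share): $2,289.04 × 0.01 = $22.89
PFL insurance: $2,289.04 × 0.015 = $34.34
Social Security (OASDI): $2,289.04 × 0.043 = $98.43
AD&D insurance premium: $177.14
Total deductions = $80.12 + $403.57 + $167.66 + $22.89 + $34.34 + $98.43 + $177.14 = $984.15
Net pay = $2,289.04 − $984.15 = $1,304.89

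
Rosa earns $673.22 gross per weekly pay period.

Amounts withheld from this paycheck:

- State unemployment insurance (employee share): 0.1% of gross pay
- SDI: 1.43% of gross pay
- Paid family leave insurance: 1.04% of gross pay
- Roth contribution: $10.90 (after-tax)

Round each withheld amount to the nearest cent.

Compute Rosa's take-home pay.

$645.02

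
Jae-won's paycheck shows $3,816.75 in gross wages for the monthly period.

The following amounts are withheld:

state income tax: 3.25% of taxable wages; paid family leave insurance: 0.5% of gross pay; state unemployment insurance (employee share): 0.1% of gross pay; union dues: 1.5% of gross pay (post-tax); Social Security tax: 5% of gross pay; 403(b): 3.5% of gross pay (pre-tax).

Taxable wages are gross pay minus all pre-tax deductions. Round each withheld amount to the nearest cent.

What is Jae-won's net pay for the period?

403(b): $3,816.75 × 0.035 = $133.59
Taxable wages = $3,816.75 − $133.59 = $3,683.16
State income tax: $3,683.16 × 0.0325 = $119.70
State unemployment insurance (employee share): $3,816.75 × 0.001 = $3.82
Social Security tax: $3,816.75 × 0.05 = $190.84
Paid family leave insurance: $3,816.75 × 0.005 = $19.08
Union dues: $3,816.75 × 0.015 = $57.25
Total deductions = $133.59 + $119.70 + $3.82 + $190.84 + $19.08 + $57.25 = $524.28
Net pay = $3,816.75 − $524.28 = $3,292.47

$3,292.47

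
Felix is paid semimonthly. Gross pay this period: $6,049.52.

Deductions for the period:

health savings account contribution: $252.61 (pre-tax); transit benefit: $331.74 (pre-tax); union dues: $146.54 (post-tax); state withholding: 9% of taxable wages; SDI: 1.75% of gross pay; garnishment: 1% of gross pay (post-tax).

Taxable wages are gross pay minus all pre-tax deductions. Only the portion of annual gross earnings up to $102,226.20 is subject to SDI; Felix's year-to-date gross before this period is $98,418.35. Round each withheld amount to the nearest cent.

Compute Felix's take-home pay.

Transit benefit: $331.74
Health savings account contribution: $252.61
Pre-tax total = $331.74 + $252.61 = $584.35
Taxable wages = $6,049.52 − $584.35 = $5,465.17
State withholding: $5,465.17 × 0.09 = $491.87
SDI: only $102,226.20 − $98,418.35 = $3,807.85 of this check is subject → $3,807.85 × 0.0175 = $66.64
Union dues: $146.54
Garnishment: $6,049.52 × 0.01 = $60.50
Total deductions = $331.74 + $252.61 + $491.87 + $66.64 + $146.54 + $60.50 = $1,349.90
Net pay = $6,049.52 − $1,349.90 = $4,699.62

$4,699.62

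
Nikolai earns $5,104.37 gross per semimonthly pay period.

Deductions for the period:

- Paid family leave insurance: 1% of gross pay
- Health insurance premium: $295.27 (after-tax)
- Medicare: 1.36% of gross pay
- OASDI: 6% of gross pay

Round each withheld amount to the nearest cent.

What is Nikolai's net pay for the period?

$4,382.38

Medicare: $5,104.37 × 0.0136 = $69.42
Paid family leave insurance: $5,104.37 × 0.01 = $51.04
OASDI: $5,104.37 × 0.06 = $306.26
Health insurance premium: $295.27
Total deductions = $69.42 + $51.04 + $306.26 + $295.27 = $721.99
Net pay = $5,104.37 − $721.99 = $4,382.38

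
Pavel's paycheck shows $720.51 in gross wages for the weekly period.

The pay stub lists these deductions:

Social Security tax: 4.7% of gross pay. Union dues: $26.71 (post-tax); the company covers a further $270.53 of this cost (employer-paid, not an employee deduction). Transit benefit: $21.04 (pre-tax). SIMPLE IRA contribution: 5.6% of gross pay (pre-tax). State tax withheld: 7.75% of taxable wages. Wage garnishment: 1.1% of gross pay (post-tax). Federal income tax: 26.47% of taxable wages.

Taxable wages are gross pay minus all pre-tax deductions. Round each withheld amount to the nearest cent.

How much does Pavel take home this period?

$365.07

Transit benefit: $21.04
SIMPLE IRA contribution: $720.51 × 0.056 = $40.35
Pre-tax total = $21.04 + $40.35 = $61.39
Taxable wages = $720.51 − $61.39 = $659.12
Federal income tax: $659.12 × 0.2647 = $174.47
State tax withheld: $659.12 × 0.0775 = $51.08
Social Security tax: $720.51 × 0.047 = $33.86
Wage garnishment: $720.51 × 0.011 = $7.93
Union dues: $26.71
(Employer's $270.53 toward union dues is not withheld from the employee.)
Total deductions = $21.04 + $40.35 + $174.47 + $51.08 + $33.86 + $7.93 + $26.71 = $355.44
Net pay = $720.51 − $355.44 = $365.07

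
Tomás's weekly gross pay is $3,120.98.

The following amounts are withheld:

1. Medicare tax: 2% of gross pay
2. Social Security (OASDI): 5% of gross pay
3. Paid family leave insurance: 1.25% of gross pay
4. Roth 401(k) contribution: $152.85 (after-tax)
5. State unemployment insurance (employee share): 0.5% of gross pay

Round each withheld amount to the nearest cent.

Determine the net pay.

$2,695.05

State unemployment insurance (employee share): $3,120.98 × 0.005 = $15.60
Paid family leave insurance: $3,120.98 × 0.0125 = $39.01
Social Security (OASDI): $3,120.98 × 0.05 = $156.05
Medicare tax: $3,120.98 × 0.02 = $62.42
Roth 401(k) contribution: $152.85
Total deductions = $15.60 + $39.01 + $156.05 + $62.42 + $152.85 = $425.93
Net pay = $3,120.98 − $425.93 = $2,695.05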